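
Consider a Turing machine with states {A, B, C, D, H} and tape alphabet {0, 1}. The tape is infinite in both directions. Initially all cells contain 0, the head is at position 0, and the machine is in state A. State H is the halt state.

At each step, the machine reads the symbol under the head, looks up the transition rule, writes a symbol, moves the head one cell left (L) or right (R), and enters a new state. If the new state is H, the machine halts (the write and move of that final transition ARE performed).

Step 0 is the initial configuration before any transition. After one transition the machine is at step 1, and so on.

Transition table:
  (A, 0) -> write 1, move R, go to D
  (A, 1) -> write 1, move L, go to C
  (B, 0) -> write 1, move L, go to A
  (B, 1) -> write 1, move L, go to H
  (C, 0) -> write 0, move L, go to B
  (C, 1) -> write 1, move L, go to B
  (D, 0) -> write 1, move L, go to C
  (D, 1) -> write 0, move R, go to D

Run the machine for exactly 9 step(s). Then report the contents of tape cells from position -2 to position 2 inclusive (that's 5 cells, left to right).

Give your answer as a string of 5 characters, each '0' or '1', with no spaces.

Answer: 10001

Derivation:
Step 1: in state A at pos 0, read 0 -> (A,0)->write 1,move R,goto D. Now: state=D, head=1, tape[-1..2]=0100 (head:   ^)
Step 2: in state D at pos 1, read 0 -> (D,0)->write 1,move L,goto C. Now: state=C, head=0, tape[-1..2]=0110 (head:  ^)
Step 3: in state C at pos 0, read 1 -> (C,1)->write 1,move L,goto B. Now: state=B, head=-1, tape[-2..2]=00110 (head:  ^)
Step 4: in state B at pos -1, read 0 -> (B,0)->write 1,move L,goto A. Now: state=A, head=-2, tape[-3..2]=001110 (head:  ^)
Step 5: in state A at pos -2, read 0 -> (A,0)->write 1,move R,goto D. Now: state=D, head=-1, tape[-3..2]=011110 (head:   ^)
Step 6: in state D at pos -1, read 1 -> (D,1)->write 0,move R,goto D. Now: state=D, head=0, tape[-3..2]=010110 (head:    ^)
Step 7: in state D at pos 0, read 1 -> (D,1)->write 0,move R,goto D. Now: state=D, head=1, tape[-3..2]=010010 (head:     ^)
Step 8: in state D at pos 1, read 1 -> (D,1)->write 0,move R,goto D. Now: state=D, head=2, tape[-3..3]=0100000 (head:      ^)
Step 9: in state D at pos 2, read 0 -> (D,0)->write 1,move L,goto C. Now: state=C, head=1, tape[-3..3]=0100010 (head:     ^)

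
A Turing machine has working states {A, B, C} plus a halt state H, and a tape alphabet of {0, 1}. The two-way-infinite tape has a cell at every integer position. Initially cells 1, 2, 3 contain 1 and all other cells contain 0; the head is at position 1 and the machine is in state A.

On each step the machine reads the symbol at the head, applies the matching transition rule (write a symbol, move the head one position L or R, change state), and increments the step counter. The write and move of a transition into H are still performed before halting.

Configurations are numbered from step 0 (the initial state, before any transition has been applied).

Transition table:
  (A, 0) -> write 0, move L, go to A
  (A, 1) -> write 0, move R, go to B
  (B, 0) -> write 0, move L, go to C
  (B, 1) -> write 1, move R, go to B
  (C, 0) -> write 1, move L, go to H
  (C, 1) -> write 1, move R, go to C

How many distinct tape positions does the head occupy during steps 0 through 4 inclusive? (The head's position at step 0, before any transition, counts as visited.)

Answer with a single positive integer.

Step 1: in state A at pos 1, read 1 -> (A,1)->write 0,move R,goto B. Now: state=B, head=2, tape[0..4]=00110 (head:   ^)
Step 2: in state B at pos 2, read 1 -> (B,1)->write 1,move R,goto B. Now: state=B, head=3, tape[0..4]=00110 (head:    ^)
Step 3: in state B at pos 3, read 1 -> (B,1)->write 1,move R,goto B. Now: state=B, head=4, tape[0..5]=001100 (head:     ^)
Step 4: in state B at pos 4, read 0 -> (B,0)->write 0,move L,goto C. Now: state=C, head=3, tape[0..5]=001100 (head:    ^)
Head positions at steps 0..4: starting at 1, distinct positions visited = {1, 2, 3, 4} -> 4 position(s)

Answer: 4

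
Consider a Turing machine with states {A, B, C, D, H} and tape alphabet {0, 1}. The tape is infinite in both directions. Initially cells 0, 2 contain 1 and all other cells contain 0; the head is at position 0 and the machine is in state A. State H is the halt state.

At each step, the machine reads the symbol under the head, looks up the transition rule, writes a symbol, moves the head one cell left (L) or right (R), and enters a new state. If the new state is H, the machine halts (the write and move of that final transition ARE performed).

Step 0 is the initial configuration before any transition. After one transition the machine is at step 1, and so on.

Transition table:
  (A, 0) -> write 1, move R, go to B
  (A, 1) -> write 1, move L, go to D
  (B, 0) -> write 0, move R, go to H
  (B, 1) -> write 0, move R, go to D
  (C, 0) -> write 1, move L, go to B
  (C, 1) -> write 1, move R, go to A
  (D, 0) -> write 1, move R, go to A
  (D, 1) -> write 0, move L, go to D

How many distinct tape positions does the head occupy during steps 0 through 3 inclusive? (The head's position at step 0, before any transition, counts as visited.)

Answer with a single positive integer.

Step 1: in state A at pos 0, read 1 -> (A,1)->write 1,move L,goto D. Now: state=D, head=-1, tape[-2..3]=001010 (head:  ^)
Step 2: in state D at pos -1, read 0 -> (D,0)->write 1,move R,goto A. Now: state=A, head=0, tape[-2..3]=011010 (head:   ^)
Step 3: in state A at pos 0, read 1 -> (A,1)->write 1,move L,goto D. Now: state=D, head=-1, tape[-2..3]=011010 (head:  ^)
Head positions at steps 0..3: starting at 0, distinct positions visited = {-1, 0} -> 2 position(s)

Answer: 2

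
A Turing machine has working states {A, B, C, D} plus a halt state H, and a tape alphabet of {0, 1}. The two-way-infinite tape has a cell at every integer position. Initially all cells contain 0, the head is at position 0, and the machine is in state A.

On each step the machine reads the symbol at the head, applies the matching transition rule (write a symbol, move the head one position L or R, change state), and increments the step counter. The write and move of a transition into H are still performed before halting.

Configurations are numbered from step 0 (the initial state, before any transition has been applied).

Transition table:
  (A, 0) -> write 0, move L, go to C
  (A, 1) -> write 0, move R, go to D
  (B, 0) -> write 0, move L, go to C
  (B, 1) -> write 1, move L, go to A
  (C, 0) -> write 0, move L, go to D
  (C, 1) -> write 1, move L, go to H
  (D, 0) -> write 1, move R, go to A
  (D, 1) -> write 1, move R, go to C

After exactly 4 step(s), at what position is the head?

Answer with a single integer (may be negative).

Step 1: in state A at pos 0, read 0 -> (A,0)->write 0,move L,goto C. Now: state=C, head=-1, tape[-2..1]=0000 (head:  ^)
Step 2: in state C at pos -1, read 0 -> (C,0)->write 0,move L,goto D. Now: state=D, head=-2, tape[-3..1]=00000 (head:  ^)
Step 3: in state D at pos -2, read 0 -> (D,0)->write 1,move R,goto A. Now: state=A, head=-1, tape[-3..1]=01000 (head:   ^)
Step 4: in state A at pos -1, read 0 -> (A,0)->write 0,move L,goto C. Now: state=C, head=-2, tape[-3..1]=01000 (head:  ^)

Answer: -2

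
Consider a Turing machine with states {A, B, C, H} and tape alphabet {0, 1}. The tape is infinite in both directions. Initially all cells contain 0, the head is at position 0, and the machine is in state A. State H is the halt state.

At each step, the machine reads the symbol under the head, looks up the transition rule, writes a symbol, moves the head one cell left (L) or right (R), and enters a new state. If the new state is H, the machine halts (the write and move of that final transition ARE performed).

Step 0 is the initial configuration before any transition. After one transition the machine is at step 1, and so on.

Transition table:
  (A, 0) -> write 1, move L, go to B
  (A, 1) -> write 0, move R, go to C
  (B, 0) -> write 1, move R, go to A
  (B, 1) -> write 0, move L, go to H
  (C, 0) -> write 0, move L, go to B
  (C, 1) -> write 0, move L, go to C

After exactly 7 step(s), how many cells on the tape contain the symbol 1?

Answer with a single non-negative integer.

Step 1: in state A at pos 0, read 0 -> (A,0)->write 1,move L,goto B. Now: state=B, head=-1, tape[-2..1]=0010 (head:  ^)
Step 2: in state B at pos -1, read 0 -> (B,0)->write 1,move R,goto A. Now: state=A, head=0, tape[-2..1]=0110 (head:   ^)
Step 3: in state A at pos 0, read 1 -> (A,1)->write 0,move R,goto C. Now: state=C, head=1, tape[-2..2]=01000 (head:    ^)
Step 4: in state C at pos 1, read 0 -> (C,0)->write 0,move L,goto B. Now: state=B, head=0, tape[-2..2]=01000 (head:   ^)
Step 5: in state B at pos 0, read 0 -> (B,0)->write 1,move R,goto A. Now: state=A, head=1, tape[-2..2]=01100 (head:    ^)
Step 6: in state A at pos 1, read 0 -> (A,0)->write 1,move L,goto B. Now: state=B, head=0, tape[-2..2]=01110 (head:   ^)
Step 7: in state B at pos 0, read 1 -> (B,1)->write 0,move L,goto H. Now: state=H, head=-1, tape[-2..2]=01010 (head:  ^)
Cells containing 1 after step 7: {-1, 1} -> 2 cell(s)

Answer: 2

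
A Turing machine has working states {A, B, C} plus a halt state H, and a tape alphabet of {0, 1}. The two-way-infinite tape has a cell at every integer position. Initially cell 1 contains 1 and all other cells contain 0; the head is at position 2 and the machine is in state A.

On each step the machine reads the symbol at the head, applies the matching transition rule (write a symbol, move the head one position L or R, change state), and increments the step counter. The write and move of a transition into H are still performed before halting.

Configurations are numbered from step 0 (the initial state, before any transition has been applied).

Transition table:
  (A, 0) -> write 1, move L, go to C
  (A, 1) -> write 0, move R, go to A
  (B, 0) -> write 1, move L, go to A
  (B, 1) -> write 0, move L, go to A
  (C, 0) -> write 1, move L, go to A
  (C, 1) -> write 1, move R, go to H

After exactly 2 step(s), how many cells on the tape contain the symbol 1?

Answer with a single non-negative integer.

Step 1: in state A at pos 2, read 0 -> (A,0)->write 1,move L,goto C. Now: state=C, head=1, tape[0..3]=0110 (head:  ^)
Step 2: in state C at pos 1, read 1 -> (C,1)->write 1,move R,goto H. Now: state=H, head=2, tape[0..3]=0110 (head:   ^)
Cells containing 1 after step 2: {1, 2} -> 2 cell(s)

Answer: 2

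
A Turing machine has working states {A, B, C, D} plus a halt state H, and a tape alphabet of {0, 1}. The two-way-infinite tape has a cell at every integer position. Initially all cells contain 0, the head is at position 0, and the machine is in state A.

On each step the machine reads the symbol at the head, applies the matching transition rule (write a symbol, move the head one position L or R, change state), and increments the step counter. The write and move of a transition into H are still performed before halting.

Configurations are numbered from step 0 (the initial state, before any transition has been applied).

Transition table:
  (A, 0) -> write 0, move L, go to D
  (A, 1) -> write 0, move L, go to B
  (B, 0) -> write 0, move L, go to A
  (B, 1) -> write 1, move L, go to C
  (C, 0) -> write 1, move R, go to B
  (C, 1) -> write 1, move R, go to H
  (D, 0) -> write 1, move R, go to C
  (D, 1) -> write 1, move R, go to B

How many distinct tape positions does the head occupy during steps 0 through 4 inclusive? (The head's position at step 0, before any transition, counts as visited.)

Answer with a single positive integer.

Step 1: in state A at pos 0, read 0 -> (A,0)->write 0,move L,goto D. Now: state=D, head=-1, tape[-2..1]=0000 (head:  ^)
Step 2: in state D at pos -1, read 0 -> (D,0)->write 1,move R,goto C. Now: state=C, head=0, tape[-2..1]=0100 (head:   ^)
Step 3: in state C at pos 0, read 0 -> (C,0)->write 1,move R,goto B. Now: state=B, head=1, tape[-2..2]=01100 (head:    ^)
Step 4: in state B at pos 1, read 0 -> (B,0)->write 0,move L,goto A. Now: state=A, head=0, tape[-2..2]=01100 (head:   ^)
Head positions at steps 0..4: starting at 0, distinct positions visited = {-1, 0, 1} -> 3 position(s)

Answer: 3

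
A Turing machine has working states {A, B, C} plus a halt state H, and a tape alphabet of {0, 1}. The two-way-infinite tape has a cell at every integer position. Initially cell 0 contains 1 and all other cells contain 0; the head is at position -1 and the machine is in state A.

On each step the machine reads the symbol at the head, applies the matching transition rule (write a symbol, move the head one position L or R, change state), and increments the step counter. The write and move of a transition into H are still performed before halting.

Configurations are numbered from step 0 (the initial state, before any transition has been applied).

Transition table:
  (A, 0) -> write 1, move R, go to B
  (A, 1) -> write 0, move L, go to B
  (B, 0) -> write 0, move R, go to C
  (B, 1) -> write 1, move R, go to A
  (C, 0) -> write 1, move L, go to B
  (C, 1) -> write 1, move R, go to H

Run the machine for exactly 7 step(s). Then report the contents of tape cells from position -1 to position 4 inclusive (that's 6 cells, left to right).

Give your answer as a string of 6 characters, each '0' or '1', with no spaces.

Step 1: in state A at pos -1, read 0 -> (A,0)->write 1,move R,goto B. Now: state=B, head=0, tape[-2..1]=0110 (head:   ^)
Step 2: in state B at pos 0, read 1 -> (B,1)->write 1,move R,goto A. Now: state=A, head=1, tape[-2..2]=01100 (head:    ^)
Step 3: in state A at pos 1, read 0 -> (A,0)->write 1,move R,goto B. Now: state=B, head=2, tape[-2..3]=011100 (head:     ^)
Step 4: in state B at pos 2, read 0 -> (B,0)->write 0,move R,goto C. Now: state=C, head=3, tape[-2..4]=0111000 (head:      ^)
Step 5: in state C at pos 3, read 0 -> (C,0)->write 1,move L,goto B. Now: state=B, head=2, tape[-2..4]=0111010 (head:     ^)
Step 6: in state B at pos 2, read 0 -> (B,0)->write 0,move R,goto C. Now: state=C, head=3, tape[-2..4]=0111010 (head:      ^)
Step 7: in state C at pos 3, read 1 -> (C,1)->write 1,move R,goto H. Now: state=H, head=4, tape[-2..5]=01110100 (head:       ^)

Answer: 111010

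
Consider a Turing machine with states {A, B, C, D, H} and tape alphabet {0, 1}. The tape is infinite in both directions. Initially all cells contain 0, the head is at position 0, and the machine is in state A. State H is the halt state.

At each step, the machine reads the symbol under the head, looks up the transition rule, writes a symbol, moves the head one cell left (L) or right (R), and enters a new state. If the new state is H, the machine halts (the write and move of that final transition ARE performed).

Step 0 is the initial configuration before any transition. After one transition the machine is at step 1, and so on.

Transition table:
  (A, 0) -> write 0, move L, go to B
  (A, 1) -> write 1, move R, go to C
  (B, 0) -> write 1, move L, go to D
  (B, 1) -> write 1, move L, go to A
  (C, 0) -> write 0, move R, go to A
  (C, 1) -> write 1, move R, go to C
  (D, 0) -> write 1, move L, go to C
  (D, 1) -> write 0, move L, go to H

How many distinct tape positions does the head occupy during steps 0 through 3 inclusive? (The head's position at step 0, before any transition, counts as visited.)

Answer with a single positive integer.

Step 1: in state A at pos 0, read 0 -> (A,0)->write 0,move L,goto B. Now: state=B, head=-1, tape[-2..1]=0000 (head:  ^)
Step 2: in state B at pos -1, read 0 -> (B,0)->write 1,move L,goto D. Now: state=D, head=-2, tape[-3..1]=00100 (head:  ^)
Step 3: in state D at pos -2, read 0 -> (D,0)->write 1,move L,goto C. Now: state=C, head=-3, tape[-4..1]=001100 (head:  ^)
Head positions at steps 0..3: starting at 0, distinct positions visited = {-3, -2, -1, 0} -> 4 position(s)

Answer: 4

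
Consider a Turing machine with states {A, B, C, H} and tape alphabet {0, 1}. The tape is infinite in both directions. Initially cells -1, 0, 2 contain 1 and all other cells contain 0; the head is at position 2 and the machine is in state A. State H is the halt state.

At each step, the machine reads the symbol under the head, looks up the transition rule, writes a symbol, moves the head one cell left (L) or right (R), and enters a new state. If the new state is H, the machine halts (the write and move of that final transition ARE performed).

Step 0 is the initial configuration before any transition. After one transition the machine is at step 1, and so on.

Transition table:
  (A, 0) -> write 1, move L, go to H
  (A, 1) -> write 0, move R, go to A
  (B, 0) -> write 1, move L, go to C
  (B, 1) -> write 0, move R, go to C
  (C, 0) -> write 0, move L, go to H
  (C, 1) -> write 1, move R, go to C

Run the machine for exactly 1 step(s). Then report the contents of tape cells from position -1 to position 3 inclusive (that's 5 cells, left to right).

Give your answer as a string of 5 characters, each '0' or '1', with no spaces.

Step 1: in state A at pos 2, read 1 -> (A,1)->write 0,move R,goto A. Now: state=A, head=3, tape[-2..4]=0110000 (head:      ^)

Answer: 11000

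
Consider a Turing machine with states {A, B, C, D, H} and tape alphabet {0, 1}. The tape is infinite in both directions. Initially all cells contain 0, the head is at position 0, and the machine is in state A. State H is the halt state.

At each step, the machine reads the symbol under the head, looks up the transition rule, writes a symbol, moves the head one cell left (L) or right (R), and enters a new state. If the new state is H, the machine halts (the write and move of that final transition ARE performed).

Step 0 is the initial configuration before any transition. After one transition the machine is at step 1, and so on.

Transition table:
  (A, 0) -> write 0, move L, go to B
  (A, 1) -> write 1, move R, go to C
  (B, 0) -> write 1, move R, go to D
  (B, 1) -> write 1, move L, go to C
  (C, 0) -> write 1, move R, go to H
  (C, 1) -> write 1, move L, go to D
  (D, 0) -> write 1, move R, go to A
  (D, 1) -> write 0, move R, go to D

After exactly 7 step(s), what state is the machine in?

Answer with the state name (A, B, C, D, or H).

Step 1: in state A at pos 0, read 0 -> (A,0)->write 0,move L,goto B. Now: state=B, head=-1, tape[-2..1]=0000 (head:  ^)
Step 2: in state B at pos -1, read 0 -> (B,0)->write 1,move R,goto D. Now: state=D, head=0, tape[-2..1]=0100 (head:   ^)
Step 3: in state D at pos 0, read 0 -> (D,0)->write 1,move R,goto A. Now: state=A, head=1, tape[-2..2]=01100 (head:    ^)
Step 4: in state A at pos 1, read 0 -> (A,0)->write 0,move L,goto B. Now: state=B, head=0, tape[-2..2]=01100 (head:   ^)
Step 5: in state B at pos 0, read 1 -> (B,1)->write 1,move L,goto C. Now: state=C, head=-1, tape[-2..2]=01100 (head:  ^)
Step 6: in state C at pos -1, read 1 -> (C,1)->write 1,move L,goto D. Now: state=D, head=-2, tape[-3..2]=001100 (head:  ^)
Step 7: in state D at pos -2, read 0 -> (D,0)->write 1,move R,goto A. Now: state=A, head=-1, tape[-3..2]=011100 (head:   ^)

Answer: A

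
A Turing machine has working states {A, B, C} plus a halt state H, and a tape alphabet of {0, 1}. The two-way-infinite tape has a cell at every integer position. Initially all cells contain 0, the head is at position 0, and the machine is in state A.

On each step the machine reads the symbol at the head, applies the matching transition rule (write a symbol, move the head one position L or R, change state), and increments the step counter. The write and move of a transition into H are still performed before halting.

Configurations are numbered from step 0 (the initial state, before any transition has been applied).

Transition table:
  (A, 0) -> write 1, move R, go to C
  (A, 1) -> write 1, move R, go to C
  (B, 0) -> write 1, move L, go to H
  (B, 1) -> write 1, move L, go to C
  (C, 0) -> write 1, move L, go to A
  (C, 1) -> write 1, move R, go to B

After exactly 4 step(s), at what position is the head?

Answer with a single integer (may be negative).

Step 1: in state A at pos 0, read 0 -> (A,0)->write 1,move R,goto C. Now: state=C, head=1, tape[-1..2]=0100 (head:   ^)
Step 2: in state C at pos 1, read 0 -> (C,0)->write 1,move L,goto A. Now: state=A, head=0, tape[-1..2]=0110 (head:  ^)
Step 3: in state A at pos 0, read 1 -> (A,1)->write 1,move R,goto C. Now: state=C, head=1, tape[-1..2]=0110 (head:   ^)
Step 4: in state C at pos 1, read 1 -> (C,1)->write 1,move R,goto B. Now: state=B, head=2, tape[-1..3]=01100 (head:    ^)

Answer: 2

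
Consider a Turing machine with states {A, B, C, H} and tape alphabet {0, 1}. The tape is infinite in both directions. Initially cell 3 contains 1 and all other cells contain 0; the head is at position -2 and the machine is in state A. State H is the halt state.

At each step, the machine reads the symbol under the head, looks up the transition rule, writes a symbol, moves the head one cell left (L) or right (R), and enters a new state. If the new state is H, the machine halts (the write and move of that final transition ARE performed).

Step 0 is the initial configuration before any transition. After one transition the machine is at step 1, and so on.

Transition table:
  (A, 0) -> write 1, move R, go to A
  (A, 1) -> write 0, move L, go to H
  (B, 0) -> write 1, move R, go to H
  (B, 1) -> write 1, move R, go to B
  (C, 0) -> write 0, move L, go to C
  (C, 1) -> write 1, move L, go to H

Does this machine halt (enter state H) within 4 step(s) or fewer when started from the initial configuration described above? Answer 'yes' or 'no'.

Answer: no

Derivation:
Step 1: in state A at pos -2, read 0 -> (A,0)->write 1,move R,goto A. Now: state=A, head=-1, tape[-3..4]=01000010 (head:   ^)
Step 2: in state A at pos -1, read 0 -> (A,0)->write 1,move R,goto A. Now: state=A, head=0, tape[-3..4]=01100010 (head:    ^)
Step 3: in state A at pos 0, read 0 -> (A,0)->write 1,move R,goto A. Now: state=A, head=1, tape[-3..4]=01110010 (head:     ^)
Step 4: in state A at pos 1, read 0 -> (A,0)->write 1,move R,goto A. Now: state=A, head=2, tape[-3..4]=01111010 (head:      ^)
After 4 step(s): state = A (not H) -> not halted within 4 -> no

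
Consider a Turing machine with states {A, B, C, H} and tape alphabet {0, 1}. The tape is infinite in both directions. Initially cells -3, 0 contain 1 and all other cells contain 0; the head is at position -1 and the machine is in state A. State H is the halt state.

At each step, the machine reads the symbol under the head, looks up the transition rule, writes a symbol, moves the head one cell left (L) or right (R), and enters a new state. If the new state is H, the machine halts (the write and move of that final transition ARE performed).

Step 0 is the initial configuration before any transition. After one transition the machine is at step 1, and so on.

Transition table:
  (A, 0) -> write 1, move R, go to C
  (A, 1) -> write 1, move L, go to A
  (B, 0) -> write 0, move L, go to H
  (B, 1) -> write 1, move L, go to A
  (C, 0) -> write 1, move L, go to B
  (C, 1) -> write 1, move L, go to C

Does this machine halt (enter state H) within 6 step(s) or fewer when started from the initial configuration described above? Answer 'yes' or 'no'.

Answer: no

Derivation:
Step 1: in state A at pos -1, read 0 -> (A,0)->write 1,move R,goto C. Now: state=C, head=0, tape[-4..1]=010110 (head:     ^)
Step 2: in state C at pos 0, read 1 -> (C,1)->write 1,move L,goto C. Now: state=C, head=-1, tape[-4..1]=010110 (head:    ^)
Step 3: in state C at pos -1, read 1 -> (C,1)->write 1,move L,goto C. Now: state=C, head=-2, tape[-4..1]=010110 (head:   ^)
Step 4: in state C at pos -2, read 0 -> (C,0)->write 1,move L,goto B. Now: state=B, head=-3, tape[-4..1]=011110 (head:  ^)
Step 5: in state B at pos -3, read 1 -> (B,1)->write 1,move L,goto A. Now: state=A, head=-4, tape[-5..1]=0011110 (head:  ^)
Step 6: in state A at pos -4, read 0 -> (A,0)->write 1,move R,goto C. Now: state=C, head=-3, tape[-5..1]=0111110 (head:   ^)
After 6 step(s): state = C (not H) -> not halted within 6 -> no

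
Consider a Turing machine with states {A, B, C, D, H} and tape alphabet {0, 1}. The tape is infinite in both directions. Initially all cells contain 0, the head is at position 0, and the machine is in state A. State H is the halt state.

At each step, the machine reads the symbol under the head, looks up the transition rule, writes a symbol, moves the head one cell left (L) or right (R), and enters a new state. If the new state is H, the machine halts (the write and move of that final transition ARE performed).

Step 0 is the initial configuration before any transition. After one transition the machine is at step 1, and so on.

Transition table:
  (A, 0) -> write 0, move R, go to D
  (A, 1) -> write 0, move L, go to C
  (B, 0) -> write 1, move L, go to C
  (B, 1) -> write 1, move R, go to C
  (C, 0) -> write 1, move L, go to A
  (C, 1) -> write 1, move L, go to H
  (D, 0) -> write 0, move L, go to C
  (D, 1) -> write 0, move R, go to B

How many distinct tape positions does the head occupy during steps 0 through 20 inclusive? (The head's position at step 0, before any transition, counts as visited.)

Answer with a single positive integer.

Step 1: in state A at pos 0, read 0 -> (A,0)->write 0,move R,goto D. Now: state=D, head=1, tape[-1..2]=0000 (head:   ^)
Step 2: in state D at pos 1, read 0 -> (D,0)->write 0,move L,goto C. Now: state=C, head=0, tape[-1..2]=0000 (head:  ^)
Step 3: in state C at pos 0, read 0 -> (C,0)->write 1,move L,goto A. Now: state=A, head=-1, tape[-2..2]=00100 (head:  ^)
Step 4: in state A at pos -1, read 0 -> (A,0)->write 0,move R,goto D. Now: state=D, head=0, tape[-2..2]=00100 (head:   ^)
Step 5: in state D at pos 0, read 1 -> (D,1)->write 0,move R,goto B. Now: state=B, head=1, tape[-2..2]=00000 (head:    ^)
Step 6: in state B at pos 1, read 0 -> (B,0)->write 1,move L,goto C. Now: state=C, head=0, tape[-2..2]=00010 (head:   ^)
Step 7: in state C at pos 0, read 0 -> (C,0)->write 1,move L,goto A. Now: state=A, head=-1, tape[-2..2]=00110 (head:  ^)
Step 8: in state A at pos -1, read 0 -> (A,0)->write 0,move R,goto D. Now: state=D, head=0, tape[-2..2]=00110 (head:   ^)
Step 9: in state D at pos 0, read 1 -> (D,1)->write 0,move R,goto B. Now: state=B, head=1, tape[-2..2]=00010 (head:    ^)
Step 10: in state B at pos 1, read 1 -> (B,1)->write 1,move R,goto C. Now: state=C, head=2, tape[-2..3]=000100 (head:     ^)
Step 11: in state C at pos 2, read 0 -> (C,0)->write 1,move L,goto A. Now: state=A, head=1, tape[-2..3]=000110 (head:    ^)
Step 12: in state A at pos 1, read 1 -> (A,1)->write 0,move L,goto C. Now: state=C, head=0, tape[-2..3]=000010 (head:   ^)
Step 13: in state C at pos 0, read 0 -> (C,0)->write 1,move L,goto A. Now: state=A, head=-1, tape[-2..3]=001010 (head:  ^)
Step 14: in state A at pos -1, read 0 -> (A,0)->write 0,move R,goto D. Now: state=D, head=0, tape[-2..3]=001010 (head:   ^)
Step 15: in state D at pos 0, read 1 -> (D,1)->write 0,move R,goto B. Now: state=B, head=1, tape[-2..3]=000010 (head:    ^)
Step 16: in state B at pos 1, read 0 -> (B,0)->write 1,move L,goto C. Now: state=C, head=0, tape[-2..3]=000110 (head:   ^)
Step 17: in state C at pos 0, read 0 -> (C,0)->write 1,move L,goto A. Now: state=A, head=-1, tape[-2..3]=001110 (head:  ^)
Step 18: in state A at pos -1, read 0 -> (A,0)->write 0,move R,goto D. Now: state=D, head=0, tape[-2..3]=001110 (head:   ^)
Step 19: in state D at pos 0, read 1 -> (D,1)->write 0,move R,goto B. Now: state=B, head=1, tape[-2..3]=000110 (head:    ^)
Step 20: in state B at pos 1, read 1 -> (B,1)->write 1,move R,goto C. Now: state=C, head=2, tape[-2..3]=000110 (head:     ^)
Head positions at steps 0..20: starting at 0, distinct positions visited = {-1, 0, 1, 2} -> 4 position(s)

Answer: 4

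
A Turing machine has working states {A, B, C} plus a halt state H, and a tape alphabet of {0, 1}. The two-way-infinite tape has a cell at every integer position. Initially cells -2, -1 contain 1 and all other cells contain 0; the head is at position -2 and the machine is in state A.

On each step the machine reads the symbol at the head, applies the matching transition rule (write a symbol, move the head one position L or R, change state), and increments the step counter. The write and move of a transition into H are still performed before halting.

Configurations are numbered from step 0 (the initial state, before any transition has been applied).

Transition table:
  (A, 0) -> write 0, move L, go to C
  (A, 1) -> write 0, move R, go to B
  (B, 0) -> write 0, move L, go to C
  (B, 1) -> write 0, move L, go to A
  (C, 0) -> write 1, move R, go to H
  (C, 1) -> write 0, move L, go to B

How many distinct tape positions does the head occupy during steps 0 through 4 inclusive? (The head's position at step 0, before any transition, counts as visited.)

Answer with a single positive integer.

Step 1: in state A at pos -2, read 1 -> (A,1)->write 0,move R,goto B. Now: state=B, head=-1, tape[-3..0]=0010 (head:   ^)
Step 2: in state B at pos -1, read 1 -> (B,1)->write 0,move L,goto A. Now: state=A, head=-2, tape[-3..0]=0000 (head:  ^)
Step 3: in state A at pos -2, read 0 -> (A,0)->write 0,move L,goto C. Now: state=C, head=-3, tape[-4..0]=00000 (head:  ^)
Step 4: in state C at pos -3, read 0 -> (C,0)->write 1,move R,goto H. Now: state=H, head=-2, tape[-4..0]=01000 (head:   ^)
Head positions at steps 0..4: starting at -2, distinct positions visited = {-3, -2, -1} -> 3 position(s)

Answer: 3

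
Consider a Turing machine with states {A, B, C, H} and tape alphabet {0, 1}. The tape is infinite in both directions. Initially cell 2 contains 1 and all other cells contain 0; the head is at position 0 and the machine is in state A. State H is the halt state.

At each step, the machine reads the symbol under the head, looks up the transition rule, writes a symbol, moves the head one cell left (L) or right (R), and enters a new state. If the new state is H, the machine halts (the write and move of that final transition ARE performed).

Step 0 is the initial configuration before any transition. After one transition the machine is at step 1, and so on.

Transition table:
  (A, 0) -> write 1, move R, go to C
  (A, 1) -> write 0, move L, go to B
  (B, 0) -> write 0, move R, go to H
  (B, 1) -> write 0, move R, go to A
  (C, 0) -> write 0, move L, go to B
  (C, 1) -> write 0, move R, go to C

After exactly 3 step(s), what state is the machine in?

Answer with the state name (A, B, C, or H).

Answer: A

Derivation:
Step 1: in state A at pos 0, read 0 -> (A,0)->write 1,move R,goto C. Now: state=C, head=1, tape[-1..3]=01010 (head:   ^)
Step 2: in state C at pos 1, read 0 -> (C,0)->write 0,move L,goto B. Now: state=B, head=0, tape[-1..3]=01010 (head:  ^)
Step 3: in state B at pos 0, read 1 -> (B,1)->write 0,move R,goto A. Now: state=A, head=1, tape[-1..3]=00010 (head:   ^)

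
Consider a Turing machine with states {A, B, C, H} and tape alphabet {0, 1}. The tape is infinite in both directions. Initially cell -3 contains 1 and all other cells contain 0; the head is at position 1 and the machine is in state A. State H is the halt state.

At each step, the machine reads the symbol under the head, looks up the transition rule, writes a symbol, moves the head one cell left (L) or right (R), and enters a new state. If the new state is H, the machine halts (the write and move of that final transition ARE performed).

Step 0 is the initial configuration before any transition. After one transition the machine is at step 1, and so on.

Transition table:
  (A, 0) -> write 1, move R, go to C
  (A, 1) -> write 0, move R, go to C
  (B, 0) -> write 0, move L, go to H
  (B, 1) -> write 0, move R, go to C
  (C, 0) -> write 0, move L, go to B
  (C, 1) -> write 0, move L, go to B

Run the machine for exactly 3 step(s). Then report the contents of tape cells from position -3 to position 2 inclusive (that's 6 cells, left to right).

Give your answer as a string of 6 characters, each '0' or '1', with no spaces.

Answer: 100000

Derivation:
Step 1: in state A at pos 1, read 0 -> (A,0)->write 1,move R,goto C. Now: state=C, head=2, tape[-4..3]=01000100 (head:       ^)
Step 2: in state C at pos 2, read 0 -> (C,0)->write 0,move L,goto B. Now: state=B, head=1, tape[-4..3]=01000100 (head:      ^)
Step 3: in state B at pos 1, read 1 -> (B,1)->write 0,move R,goto C. Now: state=C, head=2, tape[-4..3]=01000000 (head:       ^)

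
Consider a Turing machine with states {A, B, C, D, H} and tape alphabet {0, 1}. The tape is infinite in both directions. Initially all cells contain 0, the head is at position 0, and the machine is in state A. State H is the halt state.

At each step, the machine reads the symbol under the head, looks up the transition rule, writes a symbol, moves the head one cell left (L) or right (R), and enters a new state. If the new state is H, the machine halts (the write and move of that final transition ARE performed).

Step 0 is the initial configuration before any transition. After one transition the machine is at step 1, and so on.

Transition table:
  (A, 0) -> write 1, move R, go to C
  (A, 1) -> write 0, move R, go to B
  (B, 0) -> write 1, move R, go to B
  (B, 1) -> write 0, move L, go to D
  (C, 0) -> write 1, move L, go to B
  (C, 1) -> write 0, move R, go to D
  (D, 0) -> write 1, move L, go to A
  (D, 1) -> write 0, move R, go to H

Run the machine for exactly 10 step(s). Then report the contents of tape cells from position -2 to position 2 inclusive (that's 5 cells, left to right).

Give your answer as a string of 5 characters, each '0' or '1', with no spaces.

Step 1: in state A at pos 0, read 0 -> (A,0)->write 1,move R,goto C. Now: state=C, head=1, tape[-1..2]=0100 (head:   ^)
Step 2: in state C at pos 1, read 0 -> (C,0)->write 1,move L,goto B. Now: state=B, head=0, tape[-1..2]=0110 (head:  ^)
Step 3: in state B at pos 0, read 1 -> (B,1)->write 0,move L,goto D. Now: state=D, head=-1, tape[-2..2]=00010 (head:  ^)
Step 4: in state D at pos -1, read 0 -> (D,0)->write 1,move L,goto A. Now: state=A, head=-2, tape[-3..2]=001010 (head:  ^)
Step 5: in state A at pos -2, read 0 -> (A,0)->write 1,move R,goto C. Now: state=C, head=-1, tape[-3..2]=011010 (head:   ^)
Step 6: in state C at pos -1, read 1 -> (C,1)->write 0,move R,goto D. Now: state=D, head=0, tape[-3..2]=010010 (head:    ^)
Step 7: in state D at pos 0, read 0 -> (D,0)->write 1,move L,goto A. Now: state=A, head=-1, tape[-3..2]=010110 (head:   ^)
Step 8: in state A at pos -1, read 0 -> (A,0)->write 1,move R,goto C. Now: state=C, head=0, tape[-3..2]=011110 (head:    ^)
Step 9: in state C at pos 0, read 1 -> (C,1)->write 0,move R,goto D. Now: state=D, head=1, tape[-3..2]=011010 (head:     ^)
Step 10: in state D at pos 1, read 1 -> (D,1)->write 0,move R,goto H. Now: state=H, head=2, tape[-3..3]=0110000 (head:      ^)

Answer: 11000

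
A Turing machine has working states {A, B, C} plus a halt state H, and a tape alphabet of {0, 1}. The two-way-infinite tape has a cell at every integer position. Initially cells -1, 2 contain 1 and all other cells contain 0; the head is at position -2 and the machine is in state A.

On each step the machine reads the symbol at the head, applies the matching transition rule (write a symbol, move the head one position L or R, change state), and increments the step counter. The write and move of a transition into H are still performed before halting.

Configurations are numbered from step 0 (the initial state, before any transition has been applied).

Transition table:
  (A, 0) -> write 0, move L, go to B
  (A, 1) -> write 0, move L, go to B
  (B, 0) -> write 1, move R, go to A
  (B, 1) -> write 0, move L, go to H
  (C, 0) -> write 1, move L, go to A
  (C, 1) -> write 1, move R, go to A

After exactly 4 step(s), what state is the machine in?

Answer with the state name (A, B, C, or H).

Step 1: in state A at pos -2, read 0 -> (A,0)->write 0,move L,goto B. Now: state=B, head=-3, tape[-4..3]=00010010 (head:  ^)
Step 2: in state B at pos -3, read 0 -> (B,0)->write 1,move R,goto A. Now: state=A, head=-2, tape[-4..3]=01010010 (head:   ^)
Step 3: in state A at pos -2, read 0 -> (A,0)->write 0,move L,goto B. Now: state=B, head=-3, tape[-4..3]=01010010 (head:  ^)
Step 4: in state B at pos -3, read 1 -> (B,1)->write 0,move L,goto H. Now: state=H, head=-4, tape[-5..3]=000010010 (head:  ^)

Answer: H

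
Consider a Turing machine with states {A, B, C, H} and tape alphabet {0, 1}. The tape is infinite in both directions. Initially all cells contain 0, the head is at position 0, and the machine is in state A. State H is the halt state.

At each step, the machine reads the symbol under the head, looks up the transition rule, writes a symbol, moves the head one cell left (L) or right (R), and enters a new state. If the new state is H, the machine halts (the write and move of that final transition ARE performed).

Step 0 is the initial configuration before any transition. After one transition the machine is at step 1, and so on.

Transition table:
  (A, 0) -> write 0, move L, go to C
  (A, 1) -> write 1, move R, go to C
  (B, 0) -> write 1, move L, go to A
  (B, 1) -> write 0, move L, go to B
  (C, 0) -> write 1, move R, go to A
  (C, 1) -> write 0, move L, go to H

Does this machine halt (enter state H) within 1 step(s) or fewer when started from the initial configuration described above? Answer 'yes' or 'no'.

Step 1: in state A at pos 0, read 0 -> (A,0)->write 0,move L,goto C. Now: state=C, head=-1, tape[-2..1]=0000 (head:  ^)
After 1 step(s): state = C (not H) -> not halted within 1 -> no

Answer: no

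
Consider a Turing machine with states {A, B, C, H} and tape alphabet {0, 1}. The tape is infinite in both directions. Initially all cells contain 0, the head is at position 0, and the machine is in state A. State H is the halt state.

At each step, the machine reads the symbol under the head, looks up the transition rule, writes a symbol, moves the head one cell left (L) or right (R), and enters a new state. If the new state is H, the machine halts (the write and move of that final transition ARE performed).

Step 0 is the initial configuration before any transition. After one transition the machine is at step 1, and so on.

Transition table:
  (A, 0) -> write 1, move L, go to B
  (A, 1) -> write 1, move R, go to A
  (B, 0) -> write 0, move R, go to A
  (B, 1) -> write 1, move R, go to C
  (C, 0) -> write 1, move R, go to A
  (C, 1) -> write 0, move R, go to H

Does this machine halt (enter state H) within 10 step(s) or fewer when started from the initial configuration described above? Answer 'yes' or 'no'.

Answer: yes

Derivation:
Step 1: in state A at pos 0, read 0 -> (A,0)->write 1,move L,goto B. Now: state=B, head=-1, tape[-2..1]=0010 (head:  ^)
Step 2: in state B at pos -1, read 0 -> (B,0)->write 0,move R,goto A. Now: state=A, head=0, tape[-2..1]=0010 (head:   ^)
Step 3: in state A at pos 0, read 1 -> (A,1)->write 1,move R,goto A. Now: state=A, head=1, tape[-2..2]=00100 (head:    ^)
Step 4: in state A at pos 1, read 0 -> (A,0)->write 1,move L,goto B. Now: state=B, head=0, tape[-2..2]=00110 (head:   ^)
Step 5: in state B at pos 0, read 1 -> (B,1)->write 1,move R,goto C. Now: state=C, head=1, tape[-2..2]=00110 (head:    ^)
Step 6: in state C at pos 1, read 1 -> (C,1)->write 0,move R,goto H. Now: state=H, head=2, tape[-2..3]=001000 (head:     ^)
State H reached at step 6; 6 <= 10 -> yes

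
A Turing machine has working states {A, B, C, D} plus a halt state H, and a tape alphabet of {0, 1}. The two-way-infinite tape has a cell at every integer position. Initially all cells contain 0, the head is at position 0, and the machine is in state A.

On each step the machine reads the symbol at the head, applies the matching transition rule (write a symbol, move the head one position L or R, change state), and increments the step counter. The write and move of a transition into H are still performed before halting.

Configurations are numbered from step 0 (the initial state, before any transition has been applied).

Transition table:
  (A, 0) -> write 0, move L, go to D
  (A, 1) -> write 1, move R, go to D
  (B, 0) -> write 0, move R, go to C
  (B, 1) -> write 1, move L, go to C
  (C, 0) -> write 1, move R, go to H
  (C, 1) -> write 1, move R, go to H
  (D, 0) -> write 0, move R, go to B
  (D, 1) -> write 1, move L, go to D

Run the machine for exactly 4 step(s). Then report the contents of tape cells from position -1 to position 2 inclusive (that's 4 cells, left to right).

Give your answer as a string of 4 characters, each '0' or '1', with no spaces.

Step 1: in state A at pos 0, read 0 -> (A,0)->write 0,move L,goto D. Now: state=D, head=-1, tape[-2..1]=0000 (head:  ^)
Step 2: in state D at pos -1, read 0 -> (D,0)->write 0,move R,goto B. Now: state=B, head=0, tape[-2..1]=0000 (head:   ^)
Step 3: in state B at pos 0, read 0 -> (B,0)->write 0,move R,goto C. Now: state=C, head=1, tape[-2..2]=00000 (head:    ^)
Step 4: in state C at pos 1, read 0 -> (C,0)->write 1,move R,goto H. Now: state=H, head=2, tape[-2..3]=000100 (head:     ^)

Answer: 0010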